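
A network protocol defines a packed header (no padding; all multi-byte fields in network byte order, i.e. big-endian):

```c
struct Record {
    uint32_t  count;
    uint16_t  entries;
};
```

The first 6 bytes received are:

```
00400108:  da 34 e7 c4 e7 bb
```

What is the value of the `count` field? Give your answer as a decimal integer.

3660900292

`count` is the first field, at byte offset 0, occupying 4 bytes.
Bytes at offsets 0..3: DA 34 E7 C4.
Big-endian: lowest address holds the most-significant byte.
The bytes are already most-significant first: 0xDA34E7C4.
0xDA34E7C4 = 3660900292.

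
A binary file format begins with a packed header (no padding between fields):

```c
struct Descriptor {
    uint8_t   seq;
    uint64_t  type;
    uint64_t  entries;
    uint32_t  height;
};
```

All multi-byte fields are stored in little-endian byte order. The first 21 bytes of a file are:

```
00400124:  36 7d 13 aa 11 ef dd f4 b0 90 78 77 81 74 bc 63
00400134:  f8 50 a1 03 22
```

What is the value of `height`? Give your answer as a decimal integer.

570663248

`height` follows `seq` (1 B), `type` (8 B), `entries` (8 B), so it starts at offset 1 + 8 + 8 = 17 and occupies 4 bytes.
Bytes at offsets 17..20: 50 A1 03 22.
In little-endian order the low byte comes first in memory.
Reassemble most-significant byte first: 22 03 A1 50 → 0x2203A150.
0x2203A150 = 570663248.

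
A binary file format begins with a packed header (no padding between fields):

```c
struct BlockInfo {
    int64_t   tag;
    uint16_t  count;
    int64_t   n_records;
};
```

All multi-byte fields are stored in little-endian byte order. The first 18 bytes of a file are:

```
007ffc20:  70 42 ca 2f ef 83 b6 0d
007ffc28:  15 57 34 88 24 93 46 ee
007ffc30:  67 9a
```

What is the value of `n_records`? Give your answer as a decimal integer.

`n_records` follows `tag` (8 B), `count` (2 B), so it starts at offset 8 + 2 = 10 and occupies 8 bytes.
Bytes at offsets 10..17: 34 88 24 93 46 EE 67 9A.
Little-endian stores the least-significant byte at the lowest address.
Reassemble most-significant byte first: 9A 67 EE 46 93 24 88 34 → 0x9A67EE4693248834.
Top bit is set, so as a signed 64-bit value this is 0x9A67EE4693248834 − 2^64 = -7320620682383685580.

-7320620682383685580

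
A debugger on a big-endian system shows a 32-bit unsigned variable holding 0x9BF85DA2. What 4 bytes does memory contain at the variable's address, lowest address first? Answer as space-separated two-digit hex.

Split into bytes (most-significant first): 9B F8 5D A2.
Big-endian stores the most-significant byte at the lowest address.
So the memory order matches the most-significant-first order: 9B F8 5D A2.

9B F8 5D A2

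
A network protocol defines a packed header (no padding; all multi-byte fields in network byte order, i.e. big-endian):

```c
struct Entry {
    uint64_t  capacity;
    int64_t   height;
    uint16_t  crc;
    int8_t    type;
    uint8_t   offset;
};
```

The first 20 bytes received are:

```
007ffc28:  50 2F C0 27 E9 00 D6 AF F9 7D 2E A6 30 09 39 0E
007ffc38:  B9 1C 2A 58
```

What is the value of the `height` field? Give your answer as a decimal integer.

`height` follows `capacity` (8 bytes), so it starts at byte offset 8 and occupies 8 bytes.
Bytes at offsets 8..15: F9 7D 2E A6 30 09 39 0E.
Big-endian stores the most-significant byte at the lowest address.
The bytes are already most-significant first: 0xF97D2EA63009390E.
Top bit is set, so as a signed 64-bit value this is 0xF97D2EA63009390E − 2^64 = -469167494871303922.

-469167494871303922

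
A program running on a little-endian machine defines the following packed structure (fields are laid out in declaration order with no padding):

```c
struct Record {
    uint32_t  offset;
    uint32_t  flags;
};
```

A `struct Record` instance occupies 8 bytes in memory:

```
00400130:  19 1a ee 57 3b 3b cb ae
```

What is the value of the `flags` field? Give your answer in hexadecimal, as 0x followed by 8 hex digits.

0xAECB3B3B

`flags` follows `offset` (4 bytes), so it starts at byte offset 4 and occupies 4 bytes.
Bytes at offsets 4..7: 3B 3B CB AE.
Little-endian: lowest address holds the least-significant byte.
Reassemble most-significant byte first: AE CB 3B 3B → 0xAECB3B3B.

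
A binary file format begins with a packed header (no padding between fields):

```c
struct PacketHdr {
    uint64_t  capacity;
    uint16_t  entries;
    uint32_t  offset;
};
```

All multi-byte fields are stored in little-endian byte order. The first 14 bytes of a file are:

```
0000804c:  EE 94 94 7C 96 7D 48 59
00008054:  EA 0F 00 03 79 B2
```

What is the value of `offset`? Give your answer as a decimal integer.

2994275072

`offset` follows `capacity` (8 B), `entries` (2 B), so it starts at offset 8 + 2 = 10 and occupies 4 bytes.
Bytes at offsets 10..13: 00 03 79 B2.
In little-endian order the low byte comes first in memory.
Reassemble most-significant byte first: B2 79 03 00 → 0xB2790300.
0xB2790300 = 2994275072.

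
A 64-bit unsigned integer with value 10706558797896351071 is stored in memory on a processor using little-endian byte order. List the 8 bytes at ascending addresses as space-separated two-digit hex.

10706558797896351071 in hexadecimal, padded to 64 bits, is 0x949556803B71FD5F.
Split into bytes (most-significant first): 94 95 56 80 3B 71 FD 5F.
Little-endian: lowest address holds the least-significant byte.
So at ascending addresses the bytes are 5F FD 71 3B 80 56 95 94.

5F FD 71 3B 80 56 95 94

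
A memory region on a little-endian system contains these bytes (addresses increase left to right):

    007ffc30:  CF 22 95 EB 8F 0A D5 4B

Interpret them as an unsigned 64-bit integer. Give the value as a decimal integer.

5464285336132985551

Little-endian stores the least-significant byte at the lowest address.
Reassemble most-significant byte first: 4B D5 0A 8F EB 95 22 CF → 0x4BD50A8FEB9522CF.
0x4BD50A8FEB9522CF = 5464285336132985551.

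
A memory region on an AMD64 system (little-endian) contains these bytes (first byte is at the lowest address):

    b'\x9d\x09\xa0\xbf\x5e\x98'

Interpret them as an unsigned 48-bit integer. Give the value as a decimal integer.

167532709284253

Little-endian stores the least-significant byte at the lowest address.
Reassemble most-significant byte first: 98 5E BF A0 09 9D → 0x985EBFA0099D.
0x985EBFA0099D = 167532709284253.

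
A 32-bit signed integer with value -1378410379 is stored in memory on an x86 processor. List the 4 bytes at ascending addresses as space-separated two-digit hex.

Two's complement of -1378410379 in 32 bits: 1378410379 = 0x5228DF8B; invert → 0xADD72074; add 1 → 0xADD72075.
Split into bytes (most-significant first): AD D7 20 75.
Little-endian stores the least-significant byte at the lowest address.
So at ascending addresses the bytes are 75 20 D7 AD.

75 20 D7 AD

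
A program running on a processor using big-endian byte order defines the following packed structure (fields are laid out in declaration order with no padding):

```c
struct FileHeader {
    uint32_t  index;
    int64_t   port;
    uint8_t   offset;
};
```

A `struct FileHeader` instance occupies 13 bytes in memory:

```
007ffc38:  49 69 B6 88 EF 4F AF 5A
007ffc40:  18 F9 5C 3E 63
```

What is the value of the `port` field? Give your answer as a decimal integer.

`port` follows `index` (4 bytes), so it starts at byte offset 4 and occupies 8 bytes.
Bytes at offsets 4..11: EF 4F AF 5A 18 F9 5C 3E.
Big-endian stores the most-significant byte at the lowest address.
The bytes are already most-significant first: 0xEF4FAF5A18F95C3E.
Top bit is set, so as a signed 64-bit value this is 0xEF4FAF5A18F95C3E − 2^64 = -1202549773983720386.

-1202549773983720386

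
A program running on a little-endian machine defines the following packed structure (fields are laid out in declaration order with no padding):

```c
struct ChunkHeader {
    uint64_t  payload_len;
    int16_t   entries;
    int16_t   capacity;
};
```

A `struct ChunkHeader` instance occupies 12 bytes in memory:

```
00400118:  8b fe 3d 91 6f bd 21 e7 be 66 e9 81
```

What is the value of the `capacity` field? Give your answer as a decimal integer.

`capacity` follows `payload_len` (8 B), `entries` (2 B), so it starts at offset 8 + 2 = 10 and occupies 2 bytes.
Bytes at offsets 10..11: E9 81.
Little-endian stores the least-significant byte at the lowest address.
Reassemble most-significant byte first: 81 E9 → 0x81E9.
Top bit is set, so as a signed 16-bit value this is 0x81E9 − 2^16 = -32279.

-32279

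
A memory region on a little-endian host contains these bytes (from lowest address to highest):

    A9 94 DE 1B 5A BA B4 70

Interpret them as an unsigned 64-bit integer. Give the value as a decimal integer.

8121320924233241769

Little-endian: lowest address holds the least-significant byte.
Reassemble most-significant byte first: 70 B4 BA 5A 1B DE 94 A9 → 0x70B4BA5A1BDE94A9.
0x70B4BA5A1BDE94A9 = 8121320924233241769.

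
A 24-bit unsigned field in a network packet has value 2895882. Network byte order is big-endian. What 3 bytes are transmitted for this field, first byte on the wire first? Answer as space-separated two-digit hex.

2895882 in hexadecimal, padded to 24 bits, is 0x2C300A.
Split into bytes (most-significant first): 2C 30 0A.
Big-endian stores the most-significant byte at the lowest address.
So the memory order matches the most-significant-first order: 2C 30 0A.

2C 30 0A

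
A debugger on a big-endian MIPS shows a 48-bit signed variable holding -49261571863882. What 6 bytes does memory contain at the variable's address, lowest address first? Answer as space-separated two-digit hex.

D3 32 65 82 0A B6

Two's complement of -49261571863882 in 48 bits: 49261571863882 = 0x2CCD9A7DF54A; invert → 0xD33265820AB5; add 1 → 0xD33265820AB6.
Split into bytes (most-significant first): D3 32 65 82 0A B6.
Big-endian stores the most-significant byte at the lowest address.
So the memory order matches the most-significant-first order: D3 32 65 82 0A B6.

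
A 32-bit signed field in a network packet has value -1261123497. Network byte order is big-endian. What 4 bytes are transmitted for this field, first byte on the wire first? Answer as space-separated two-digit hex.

B4 D4 C8 57

Two's complement of -1261123497 in 32 bits: 1261123497 = 0x4B2B37A9; invert → 0xB4D4C856; add 1 → 0xB4D4C857.
Split into bytes (most-significant first): B4 D4 C8 57.
Big-endian stores the most-significant byte at the lowest address.
So the memory order matches the most-significant-first order: B4 D4 C8 57.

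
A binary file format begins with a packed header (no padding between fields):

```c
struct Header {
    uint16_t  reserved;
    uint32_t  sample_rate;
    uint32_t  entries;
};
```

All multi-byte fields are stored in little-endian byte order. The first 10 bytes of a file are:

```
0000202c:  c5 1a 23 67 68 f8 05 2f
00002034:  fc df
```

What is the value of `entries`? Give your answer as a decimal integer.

3757846277

`entries` follows `reserved` (2 B), `sample_rate` (4 B), so it starts at offset 2 + 4 = 6 and occupies 4 bytes.
Bytes at offsets 6..9: 05 2F FC DF.
In little-endian order the low byte comes first in memory.
Reassemble most-significant byte first: DF FC 2F 05 → 0xDFFC2F05.
0xDFFC2F05 = 3757846277.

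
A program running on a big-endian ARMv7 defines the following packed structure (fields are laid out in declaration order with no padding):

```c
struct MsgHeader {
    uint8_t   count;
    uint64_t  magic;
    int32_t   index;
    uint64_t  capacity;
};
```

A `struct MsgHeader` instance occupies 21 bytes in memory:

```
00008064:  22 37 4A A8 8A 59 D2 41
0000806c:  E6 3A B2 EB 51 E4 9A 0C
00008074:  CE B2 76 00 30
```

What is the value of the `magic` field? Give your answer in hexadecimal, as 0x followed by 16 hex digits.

0x374AA88A59D241E6

`magic` follows `count` (1 byte), so it starts at byte offset 1 and occupies 8 bytes.
Bytes at offsets 1..8: 37 4A A8 8A 59 D2 41 E6.
Big-endian: lowest address holds the most-significant byte.
The bytes are already most-significant first: 0x374AA88A59D241E6.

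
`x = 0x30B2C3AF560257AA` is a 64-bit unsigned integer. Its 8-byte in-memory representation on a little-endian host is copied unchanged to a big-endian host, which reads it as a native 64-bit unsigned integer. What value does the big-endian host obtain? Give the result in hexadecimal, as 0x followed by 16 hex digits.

Stored little-endian, the bytes at ascending addresses are AA 57 02 56 AF C3 B2 30.
Read back as big-endian, the last byte is least significant, giving 0xAA570256AFC3B230.

0xAA570256AFC3B230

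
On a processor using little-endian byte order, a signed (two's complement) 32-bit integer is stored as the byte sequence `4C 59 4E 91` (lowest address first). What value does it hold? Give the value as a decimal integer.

-1857136308

Little-endian: lowest address holds the least-significant byte.
Reassemble most-significant byte first: 91 4E 59 4C → 0x914E594C.
Top bit is set, so as a signed 32-bit value this is 0x914E594C − 2^32 = -1857136308.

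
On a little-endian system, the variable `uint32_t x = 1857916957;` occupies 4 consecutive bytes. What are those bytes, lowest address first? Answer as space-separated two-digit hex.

1857916957 in hexadecimal, padded to 32 bits, is 0x6EBD901D.
Split into bytes (most-significant first): 6E BD 90 1D.
Little-endian: lowest address holds the least-significant byte.
So at ascending addresses the bytes are 1D 90 BD 6E.

1D 90 BD 6E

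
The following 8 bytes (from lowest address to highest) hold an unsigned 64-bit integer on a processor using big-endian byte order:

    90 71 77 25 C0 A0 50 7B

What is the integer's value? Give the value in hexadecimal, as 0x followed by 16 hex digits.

0x90717725C0A0507B

Big-endian stores the most-significant byte at the lowest address.
The bytes are already most-significant first: 0x90717725C0A0507B.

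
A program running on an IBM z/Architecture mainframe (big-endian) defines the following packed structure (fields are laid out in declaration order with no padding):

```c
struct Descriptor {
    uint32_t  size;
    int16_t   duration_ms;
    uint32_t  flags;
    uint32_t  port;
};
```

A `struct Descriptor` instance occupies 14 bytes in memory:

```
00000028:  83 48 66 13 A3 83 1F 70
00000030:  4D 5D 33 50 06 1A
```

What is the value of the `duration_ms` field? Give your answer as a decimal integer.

-23677

`duration_ms` follows `size` (4 bytes), so it starts at byte offset 4 and occupies 2 bytes.
Bytes at offsets 4..5: A3 83.
Big-endian stores the most-significant byte at the lowest address.
The bytes are already most-significant first: 0xA383.
Top bit is set, so as a signed 16-bit value this is 0xA383 − 2^16 = -23677.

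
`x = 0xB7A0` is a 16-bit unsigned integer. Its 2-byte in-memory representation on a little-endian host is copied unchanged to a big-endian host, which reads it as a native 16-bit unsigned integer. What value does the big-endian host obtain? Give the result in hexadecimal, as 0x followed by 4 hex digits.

Stored little-endian, the bytes at ascending addresses are A0 B7.
Read back as big-endian, the last byte is least significant, giving 0xA0B7.

0xA0B7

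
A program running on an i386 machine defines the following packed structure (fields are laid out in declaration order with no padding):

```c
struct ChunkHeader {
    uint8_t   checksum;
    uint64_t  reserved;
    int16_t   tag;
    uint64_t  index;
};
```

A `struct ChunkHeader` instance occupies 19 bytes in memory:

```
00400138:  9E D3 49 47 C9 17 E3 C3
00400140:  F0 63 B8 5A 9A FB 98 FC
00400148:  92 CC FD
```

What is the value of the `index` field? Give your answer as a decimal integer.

18288153800440781402

`index` follows `checksum` (1 B), `reserved` (8 B), `tag` (2 B), so it starts at offset 1 + 8 + 2 = 11 and occupies 8 bytes.
Bytes at offsets 11..18: 5A 9A FB 98 FC 92 CC FD.
In little-endian order the low byte comes first in memory.
Reassemble most-significant byte first: FD CC 92 FC 98 FB 9A 5A → 0xFDCC92FC98FB9A5A.
0xFDCC92FC98FB9A5A = 18288153800440781402.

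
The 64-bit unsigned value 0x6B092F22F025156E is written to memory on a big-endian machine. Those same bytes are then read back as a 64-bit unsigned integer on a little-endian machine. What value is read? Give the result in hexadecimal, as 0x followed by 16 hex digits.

Stored big-endian, the bytes at ascending addresses are 6B 09 2F 22 F0 25 15 6E.
Read back as little-endian, the first byte is least significant, giving 0x6E1525F0222F096B.

0x6E1525F0222F096B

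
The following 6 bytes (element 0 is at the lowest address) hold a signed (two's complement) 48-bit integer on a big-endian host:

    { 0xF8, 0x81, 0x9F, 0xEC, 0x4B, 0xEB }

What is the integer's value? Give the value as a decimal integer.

Big-endian: lowest address holds the most-significant byte.
The bytes are already most-significant first: 0xF8819FEC4BEB.
Top bit is set, so as a signed 48-bit value this is 0xF8819FEC4BEB − 2^48 = -8239359177749.

-8239359177749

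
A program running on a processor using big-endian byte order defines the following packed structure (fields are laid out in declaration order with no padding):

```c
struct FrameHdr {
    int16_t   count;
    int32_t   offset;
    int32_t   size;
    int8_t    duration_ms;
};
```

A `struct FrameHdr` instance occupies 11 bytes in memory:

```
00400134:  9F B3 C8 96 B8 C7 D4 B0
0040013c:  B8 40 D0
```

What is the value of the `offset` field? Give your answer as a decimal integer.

`offset` follows `count` (2 bytes), so it starts at byte offset 2 and occupies 4 bytes.
Bytes at offsets 2..5: C8 96 B8 C7.
Big-endian: lowest address holds the most-significant byte.
The bytes are already most-significant first: 0xC896B8C7.
Top bit is set, so as a signed 32-bit value this is 0xC896B8C7 − 2^32 = -929646393.

-929646393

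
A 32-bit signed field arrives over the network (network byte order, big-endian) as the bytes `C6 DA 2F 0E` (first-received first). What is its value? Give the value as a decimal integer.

-958779634

Big-endian: lowest address holds the most-significant byte.
The bytes are already most-significant first: 0xC6DA2F0E.
Top bit is set, so as a signed 32-bit value this is 0xC6DA2F0E − 2^32 = -958779634.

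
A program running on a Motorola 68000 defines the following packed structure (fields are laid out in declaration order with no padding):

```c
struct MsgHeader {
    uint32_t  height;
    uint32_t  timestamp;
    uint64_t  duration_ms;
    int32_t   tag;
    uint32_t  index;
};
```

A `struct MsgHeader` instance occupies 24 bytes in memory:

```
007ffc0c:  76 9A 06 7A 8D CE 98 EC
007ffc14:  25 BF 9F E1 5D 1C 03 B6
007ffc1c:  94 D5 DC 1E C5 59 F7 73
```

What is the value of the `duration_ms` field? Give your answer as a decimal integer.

2720068490233643958

`duration_ms` follows `height` (4 B), `timestamp` (4 B), so it starts at offset 4 + 4 = 8 and occupies 8 bytes.
Bytes at offsets 8..15: 25 BF 9F E1 5D 1C 03 B6.
In big-endian order the high byte comes first in memory.
The bytes are already most-significant first: 0x25BF9FE15D1C03B6.
0x25BF9FE15D1C03B6 = 2720068490233643958.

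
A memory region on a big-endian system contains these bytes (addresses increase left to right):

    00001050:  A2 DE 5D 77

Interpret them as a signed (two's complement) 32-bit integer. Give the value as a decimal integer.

In big-endian order the high byte comes first in memory.
The bytes are already most-significant first: 0xA2DE5D77.
Top bit is set, so as a signed 32-bit value this is 0xA2DE5D77 − 2^32 = -1562485385.

-1562485385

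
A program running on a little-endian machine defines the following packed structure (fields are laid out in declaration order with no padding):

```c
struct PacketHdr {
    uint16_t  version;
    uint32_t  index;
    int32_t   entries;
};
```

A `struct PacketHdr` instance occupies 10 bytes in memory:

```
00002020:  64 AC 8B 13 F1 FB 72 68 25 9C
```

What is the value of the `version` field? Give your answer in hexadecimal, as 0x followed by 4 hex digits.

`version` is the first field, at byte offset 0, occupying 2 bytes.
Bytes at offsets 0..1: 64 AC.
Little-endian: lowest address holds the least-significant byte.
Reassemble most-significant byte first: AC 64 → 0xAC64.

0xAC64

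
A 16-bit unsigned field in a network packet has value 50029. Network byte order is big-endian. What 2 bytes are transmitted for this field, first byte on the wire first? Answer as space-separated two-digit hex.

C3 6D

50029 in hexadecimal, padded to 16 bits, is 0xC36D.
Split into bytes (most-significant first): C3 6D.
Big-endian: lowest address holds the most-significant byte.
So the memory order matches the most-significant-first order: C3 6D.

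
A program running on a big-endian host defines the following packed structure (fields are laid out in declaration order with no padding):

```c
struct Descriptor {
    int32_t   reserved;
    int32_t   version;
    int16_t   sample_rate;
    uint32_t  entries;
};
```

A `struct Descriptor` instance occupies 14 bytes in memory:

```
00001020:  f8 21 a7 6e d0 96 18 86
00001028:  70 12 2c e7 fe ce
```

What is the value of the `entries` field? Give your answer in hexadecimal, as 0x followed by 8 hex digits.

`entries` follows `reserved` (4 B), `version` (4 B), `sample_rate` (2 B), so it starts at offset 4 + 4 + 2 = 10 and occupies 4 bytes.
Bytes at offsets 10..13: 2C E7 FE CE.
In big-endian order the high byte comes first in memory.
The bytes are already most-significant first: 0x2CE7FECE.

0x2CE7FECE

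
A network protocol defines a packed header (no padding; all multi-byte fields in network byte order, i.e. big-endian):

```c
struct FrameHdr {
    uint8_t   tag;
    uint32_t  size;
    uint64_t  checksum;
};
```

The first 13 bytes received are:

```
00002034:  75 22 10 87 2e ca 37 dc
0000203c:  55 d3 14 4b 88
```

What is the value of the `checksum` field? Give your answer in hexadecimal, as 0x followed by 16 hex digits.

`checksum` follows `tag` (1 B), `size` (4 B), so it starts at offset 1 + 4 = 5 and occupies 8 bytes.
Bytes at offsets 5..12: CA 37 DC 55 D3 14 4B 88.
Big-endian: lowest address holds the most-significant byte.
The bytes are already most-significant first: 0xCA37DC55D3144B88.

0xCA37DC55D3144B88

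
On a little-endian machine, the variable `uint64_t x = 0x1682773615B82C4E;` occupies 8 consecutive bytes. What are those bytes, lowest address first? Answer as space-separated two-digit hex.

Split into bytes (most-significant first): 16 82 77 36 15 B8 2C 4E.
In little-endian order the low byte comes first in memory.
So at ascending addresses the bytes are 4E 2C B8 15 36 77 82 16.

4E 2C B8 15 36 77 82 16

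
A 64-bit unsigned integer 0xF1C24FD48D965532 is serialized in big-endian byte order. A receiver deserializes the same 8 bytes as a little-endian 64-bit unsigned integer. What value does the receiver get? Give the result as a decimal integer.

3626970610813354737

Stored big-endian, the bytes at ascending addresses are F1 C2 4F D4 8D 96 55 32.
Read back as little-endian, the first byte is least significant, giving 0x3255968DD44FC2F1.
0x3255968DD44FC2F1 = 3626970610813354737.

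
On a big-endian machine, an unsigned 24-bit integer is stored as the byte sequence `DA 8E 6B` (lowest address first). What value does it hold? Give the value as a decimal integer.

14323307

Big-endian stores the most-significant byte at the lowest address.
The bytes are already most-significant first: 0xDA8E6B.
0xDA8E6B = 14323307.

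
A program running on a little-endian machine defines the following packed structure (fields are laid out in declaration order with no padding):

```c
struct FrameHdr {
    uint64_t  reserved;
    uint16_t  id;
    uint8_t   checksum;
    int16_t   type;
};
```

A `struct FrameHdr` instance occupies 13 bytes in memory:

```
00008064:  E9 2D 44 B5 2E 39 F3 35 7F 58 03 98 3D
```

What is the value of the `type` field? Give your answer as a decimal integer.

`type` follows `reserved` (8 B), `id` (2 B), `checksum` (1 B), so it starts at offset 8 + 2 + 1 = 11 and occupies 2 bytes.
Bytes at offsets 11..12: 98 3D.
In little-endian order the low byte comes first in memory.
Reassemble most-significant byte first: 3D 98 → 0x3D98.
0x3D98 = 15768.

15768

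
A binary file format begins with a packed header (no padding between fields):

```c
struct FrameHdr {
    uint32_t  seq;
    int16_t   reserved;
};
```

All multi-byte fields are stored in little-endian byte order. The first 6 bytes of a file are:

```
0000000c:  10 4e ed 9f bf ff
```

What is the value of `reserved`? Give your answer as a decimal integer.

-65

`reserved` follows `seq` (4 bytes), so it starts at byte offset 4 and occupies 2 bytes.
Bytes at offsets 4..5: BF FF.
Little-endian stores the least-significant byte at the lowest address.
Reassemble most-significant byte first: FF BF → 0xFFBF.
Top bit is set, so as a signed 16-bit value this is 0xFFBF − 2^16 = -65.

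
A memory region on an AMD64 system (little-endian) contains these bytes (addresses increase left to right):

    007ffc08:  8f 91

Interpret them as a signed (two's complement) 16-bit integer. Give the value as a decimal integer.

Little-endian stores the least-significant byte at the lowest address.
Reassemble most-significant byte first: 91 8F → 0x918F.
Top bit is set, so as a signed 16-bit value this is 0x918F − 2^16 = -28273.

-28273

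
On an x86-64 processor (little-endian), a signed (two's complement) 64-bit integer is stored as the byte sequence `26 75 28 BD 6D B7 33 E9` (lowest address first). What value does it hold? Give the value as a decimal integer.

-1642767757107235546

In little-endian order the low byte comes first in memory.
Reassemble most-significant byte first: E9 33 B7 6D BD 28 75 26 → 0xE933B76DBD287526.
Top bit is set, so as a signed 64-bit value this is 0xE933B76DBD287526 − 2^64 = -1642767757107235546.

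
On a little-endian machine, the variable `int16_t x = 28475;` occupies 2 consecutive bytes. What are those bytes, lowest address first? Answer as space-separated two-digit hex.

28475 in hexadecimal, padded to 16 bits, is 0x6F3B.
Split into bytes (most-significant first): 6F 3B.
In little-endian order the low byte comes first in memory.
So at ascending addresses the bytes are 3B 6F.

3B 6F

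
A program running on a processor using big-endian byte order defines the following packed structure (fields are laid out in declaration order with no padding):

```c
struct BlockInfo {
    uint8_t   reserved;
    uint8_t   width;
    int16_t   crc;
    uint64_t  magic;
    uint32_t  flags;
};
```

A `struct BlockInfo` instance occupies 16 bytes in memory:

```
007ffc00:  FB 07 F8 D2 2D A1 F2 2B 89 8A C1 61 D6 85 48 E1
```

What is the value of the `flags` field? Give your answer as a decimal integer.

`flags` follows `reserved` (1 B), `width` (1 B), `crc` (2 B), `magic` (8 B), so it starts at offset 1 + 1 + 2 + 8 = 12 and occupies 4 bytes.
Bytes at offsets 12..15: D6 85 48 E1.
Big-endian: lowest address holds the most-significant byte.
The bytes are already most-significant first: 0xD68548E1.
0xD68548E1 = 3599059169.

3599059169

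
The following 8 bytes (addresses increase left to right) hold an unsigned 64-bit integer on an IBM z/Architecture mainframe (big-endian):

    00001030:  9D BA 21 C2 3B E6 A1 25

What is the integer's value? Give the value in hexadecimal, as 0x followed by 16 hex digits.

In big-endian order the high byte comes first in memory.
The bytes are already most-significant first: 0x9DBA21C23BE6A125.

0x9DBA21C23BE6A125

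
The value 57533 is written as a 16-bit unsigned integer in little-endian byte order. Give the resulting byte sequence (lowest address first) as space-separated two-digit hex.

57533 in hexadecimal, padded to 16 bits, is 0xE0BD.
Split into bytes (most-significant first): E0 BD.
Little-endian: lowest address holds the least-significant byte.
So at ascending addresses the bytes are BD E0.

BD E0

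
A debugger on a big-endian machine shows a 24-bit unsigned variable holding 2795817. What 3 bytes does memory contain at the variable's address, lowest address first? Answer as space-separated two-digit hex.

2A A9 29

2795817 in hexadecimal, padded to 24 bits, is 0x2AA929.
Split into bytes (most-significant first): 2A A9 29.
Big-endian: lowest address holds the most-significant byte.
So the memory order matches the most-significant-first order: 2A A9 29.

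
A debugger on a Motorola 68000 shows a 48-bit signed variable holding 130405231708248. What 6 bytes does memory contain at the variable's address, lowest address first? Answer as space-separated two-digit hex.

130405231708248 in hexadecimal, padded to 48 bits, is 0x769A55834858.
Split into bytes (most-significant first): 76 9A 55 83 48 58.
In big-endian order the high byte comes first in memory.
So the memory order matches the most-significant-first order: 76 9A 55 83 48 58.

76 9A 55 83 48 58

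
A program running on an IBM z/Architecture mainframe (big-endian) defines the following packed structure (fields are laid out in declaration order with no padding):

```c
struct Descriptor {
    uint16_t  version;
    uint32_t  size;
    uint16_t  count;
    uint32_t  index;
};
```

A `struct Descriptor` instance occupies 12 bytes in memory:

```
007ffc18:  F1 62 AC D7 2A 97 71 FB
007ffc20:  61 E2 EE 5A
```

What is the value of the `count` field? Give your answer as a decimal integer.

`count` follows `version` (2 B), `size` (4 B), so it starts at offset 2 + 4 = 6 and occupies 2 bytes.
Bytes at offsets 6..7: 71 FB.
Big-endian: lowest address holds the most-significant byte.
The bytes are already most-significant first: 0x71FB.
0x71FB = 29179.

29179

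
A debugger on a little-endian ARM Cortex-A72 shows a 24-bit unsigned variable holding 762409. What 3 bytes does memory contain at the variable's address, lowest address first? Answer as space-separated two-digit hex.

29 A2 0B

762409 in hexadecimal, padded to 24 bits, is 0x0BA229.
Split into bytes (most-significant first): 0B A2 29.
Little-endian stores the least-significant byte at the lowest address.
So at ascending addresses the bytes are 29 A2 0B.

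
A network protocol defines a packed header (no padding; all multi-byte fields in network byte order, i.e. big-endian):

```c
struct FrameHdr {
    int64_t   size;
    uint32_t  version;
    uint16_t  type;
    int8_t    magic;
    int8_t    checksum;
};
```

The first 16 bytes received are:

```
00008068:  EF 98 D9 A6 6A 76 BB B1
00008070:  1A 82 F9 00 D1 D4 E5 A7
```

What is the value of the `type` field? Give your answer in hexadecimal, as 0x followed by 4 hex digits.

0xD1D4

`type` follows `size` (8 B), `version` (4 B), so it starts at offset 8 + 4 = 12 and occupies 2 bytes.
Bytes at offsets 12..13: D1 D4.
Big-endian: lowest address holds the most-significant byte.
The bytes are already most-significant first: 0xD1D4.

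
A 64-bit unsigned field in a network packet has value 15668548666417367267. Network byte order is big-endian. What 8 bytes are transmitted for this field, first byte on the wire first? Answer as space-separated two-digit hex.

D9 71 DD FF 1F BA 48 E3

15668548666417367267 in hexadecimal, padded to 64 bits, is 0xD971DDFF1FBA48E3.
Split into bytes (most-significant first): D9 71 DD FF 1F BA 48 E3.
Big-endian: lowest address holds the most-significant byte.
So the memory order matches the most-significant-first order: D9 71 DD FF 1F BA 48 E3.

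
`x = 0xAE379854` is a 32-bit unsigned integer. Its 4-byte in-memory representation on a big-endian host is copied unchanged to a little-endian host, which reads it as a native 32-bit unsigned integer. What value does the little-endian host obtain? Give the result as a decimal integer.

Stored big-endian, the bytes at ascending addresses are AE 37 98 54.
Read back as little-endian, the first byte is least significant, giving 0x549837AE.
0x549837AE = 1419261870.

1419261870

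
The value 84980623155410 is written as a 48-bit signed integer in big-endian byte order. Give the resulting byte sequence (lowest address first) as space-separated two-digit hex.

84980623155410 in hexadecimal, padded to 48 bits, is 0x4D4A17DB20D2.
Split into bytes (most-significant first): 4D 4A 17 DB 20 D2.
In big-endian order the high byte comes first in memory.
So the memory order matches the most-significant-first order: 4D 4A 17 DB 20 D2.

4D 4A 17 DB 20 D2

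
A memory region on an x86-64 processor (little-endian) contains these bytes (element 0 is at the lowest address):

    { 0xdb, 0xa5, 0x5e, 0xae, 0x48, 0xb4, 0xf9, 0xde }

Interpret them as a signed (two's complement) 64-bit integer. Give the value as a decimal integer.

Little-endian: lowest address holds the least-significant byte.
Reassemble most-significant byte first: DE F9 B4 48 AE 5E A5 DB → 0xDEF9B448AE5EA5DB.
Top bit is set, so as a signed 64-bit value this is 0xDEF9B448AE5EA5DB − 2^64 = -2379672703832513061.

-2379672703832513061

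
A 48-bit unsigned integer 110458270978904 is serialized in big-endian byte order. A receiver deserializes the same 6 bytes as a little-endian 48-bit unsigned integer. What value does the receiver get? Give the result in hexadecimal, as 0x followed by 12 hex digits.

0x581301127664

110458270978904 in 48-bit hexadecimal is 0x647612011358.
Stored big-endian, the bytes at ascending addresses are 64 76 12 01 13 58.
Read back as little-endian, the first byte is least significant, giving 0x581301127664.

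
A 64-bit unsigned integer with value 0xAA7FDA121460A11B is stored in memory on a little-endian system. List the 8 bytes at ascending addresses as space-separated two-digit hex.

1B A1 60 14 12 DA 7F AA

Split into bytes (most-significant first): AA 7F DA 12 14 60 A1 1B.
In little-endian order the low byte comes first in memory.
So at ascending addresses the bytes are 1B A1 60 14 12 DA 7F AA.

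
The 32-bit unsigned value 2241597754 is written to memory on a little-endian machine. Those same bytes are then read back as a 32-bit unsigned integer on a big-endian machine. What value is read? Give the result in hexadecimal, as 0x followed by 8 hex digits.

0x3A119C85

2241597754 in 32-bit hexadecimal is 0x859C113A.
Stored little-endian, the bytes at ascending addresses are 3A 11 9C 85.
Read back as big-endian, the last byte is least significant, giving 0x3A119C85.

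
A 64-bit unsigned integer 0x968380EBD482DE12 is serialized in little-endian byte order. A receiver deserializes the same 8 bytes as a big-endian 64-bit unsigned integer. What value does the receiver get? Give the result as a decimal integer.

1359667988508214166

Stored little-endian, the bytes at ascending addresses are 12 DE 82 D4 EB 80 83 96.
Read back as big-endian, the last byte is least significant, giving 0x12DE82D4EB808396.
0x12DE82D4EB808396 = 1359667988508214166.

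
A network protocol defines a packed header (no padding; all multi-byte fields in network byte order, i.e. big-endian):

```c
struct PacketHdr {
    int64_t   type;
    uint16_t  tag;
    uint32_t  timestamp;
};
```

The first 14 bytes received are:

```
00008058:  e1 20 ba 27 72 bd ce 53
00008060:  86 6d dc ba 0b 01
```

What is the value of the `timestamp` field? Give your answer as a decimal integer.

`timestamp` follows `type` (8 B), `tag` (2 B), so it starts at offset 8 + 2 = 10 and occupies 4 bytes.
Bytes at offsets 10..13: DC BA 0B 01.
Big-endian: lowest address holds the most-significant byte.
The bytes are already most-significant first: 0xDCBA0B01.
0xDCBA0B01 = 3703180033.

3703180033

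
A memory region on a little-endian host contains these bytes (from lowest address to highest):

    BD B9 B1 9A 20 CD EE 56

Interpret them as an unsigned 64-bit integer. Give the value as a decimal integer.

6264169671636924861

Little-endian stores the least-significant byte at the lowest address.
Reassemble most-significant byte first: 56 EE CD 20 9A B1 B9 BD → 0x56EECD209AB1B9BD.
0x56EECD209AB1B9BD = 6264169671636924861.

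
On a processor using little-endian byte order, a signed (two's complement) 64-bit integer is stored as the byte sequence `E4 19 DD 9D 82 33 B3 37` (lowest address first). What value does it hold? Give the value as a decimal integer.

Little-endian: lowest address holds the least-significant byte.
Reassemble most-significant byte first: 37 B3 33 82 9D DD 19 E4 → 0x37B333829DDD19E4.
0x37B333829DDD19E4 = 4013608329004521956.

4013608329004521956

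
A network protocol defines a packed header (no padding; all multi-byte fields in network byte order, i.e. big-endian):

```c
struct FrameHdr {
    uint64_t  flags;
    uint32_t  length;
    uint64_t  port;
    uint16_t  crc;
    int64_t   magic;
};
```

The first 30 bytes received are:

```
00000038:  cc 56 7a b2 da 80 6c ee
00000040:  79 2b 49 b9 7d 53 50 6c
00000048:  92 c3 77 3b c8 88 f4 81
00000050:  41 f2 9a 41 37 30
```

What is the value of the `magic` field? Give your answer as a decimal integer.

-828308346233604304

`magic` follows `flags` (8 B), `length` (4 B), `port` (8 B), `crc` (2 B), so it starts at offset 8 + 4 + 8 + 2 = 22 and occupies 8 bytes.
Bytes at offsets 22..29: F4 81 41 F2 9A 41 37 30.
Big-endian stores the most-significant byte at the lowest address.
The bytes are already most-significant first: 0xF48141F29A413730.
Top bit is set, so as a signed 64-bit value this is 0xF48141F29A413730 − 2^64 = -828308346233604304.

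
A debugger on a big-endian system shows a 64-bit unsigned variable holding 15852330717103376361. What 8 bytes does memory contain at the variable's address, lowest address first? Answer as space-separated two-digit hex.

15852330717103376361 in hexadecimal, padded to 64 bits, is 0xDBFECACC46F5C7E9.
Split into bytes (most-significant first): DB FE CA CC 46 F5 C7 E9.
Big-endian stores the most-significant byte at the lowest address.
So the memory order matches the most-significant-first order: DB FE CA CC 46 F5 C7 E9.

DB FE CA CC 46 F5 C7 E9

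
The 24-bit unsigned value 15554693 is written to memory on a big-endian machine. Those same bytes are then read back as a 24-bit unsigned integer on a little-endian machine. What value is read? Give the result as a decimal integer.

15554693 in 24-bit hexadecimal is 0xED5885.
Stored big-endian, the bytes at ascending addresses are ED 58 85.
Read back as little-endian, the first byte is least significant, giving 0x8558ED.
0x8558ED = 8739053.

8739053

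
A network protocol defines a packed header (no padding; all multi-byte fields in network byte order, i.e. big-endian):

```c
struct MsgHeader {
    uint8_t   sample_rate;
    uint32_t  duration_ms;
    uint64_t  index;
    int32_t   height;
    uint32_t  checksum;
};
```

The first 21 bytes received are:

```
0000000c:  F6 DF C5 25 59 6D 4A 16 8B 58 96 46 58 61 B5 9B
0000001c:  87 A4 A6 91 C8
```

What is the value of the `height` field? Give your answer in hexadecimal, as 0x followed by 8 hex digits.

`height` follows `sample_rate` (1 B), `duration_ms` (4 B), `index` (8 B), so it starts at offset 1 + 4 + 8 = 13 and occupies 4 bytes.
Bytes at offsets 13..16: 61 B5 9B 87.
Big-endian: lowest address holds the most-significant byte.
The bytes are already most-significant first: 0x61B59B87.

0x61B59B87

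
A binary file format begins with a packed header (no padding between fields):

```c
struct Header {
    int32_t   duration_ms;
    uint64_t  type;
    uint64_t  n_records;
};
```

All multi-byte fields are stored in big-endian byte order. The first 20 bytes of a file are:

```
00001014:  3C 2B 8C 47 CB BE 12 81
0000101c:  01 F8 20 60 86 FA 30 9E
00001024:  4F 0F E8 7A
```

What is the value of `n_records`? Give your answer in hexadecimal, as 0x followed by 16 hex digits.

`n_records` follows `duration_ms` (4 B), `type` (8 B), so it starts at offset 4 + 8 = 12 and occupies 8 bytes.
Bytes at offsets 12..19: 86 FA 30 9E 4F 0F E8 7A.
In big-endian order the high byte comes first in memory.
The bytes are already most-significant first: 0x86FA309E4F0FE87A.

0x86FA309E4F0FE87A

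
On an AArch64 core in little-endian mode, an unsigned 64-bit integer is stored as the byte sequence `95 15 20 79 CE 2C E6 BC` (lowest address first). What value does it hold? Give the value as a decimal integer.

Little-endian: lowest address holds the least-significant byte.
Reassemble most-significant byte first: BC E6 2C CE 79 20 15 95 → 0xBCE62CCE79201595.
0xBCE62CCE79201595 = 13611616189080933781.

13611616189080933781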